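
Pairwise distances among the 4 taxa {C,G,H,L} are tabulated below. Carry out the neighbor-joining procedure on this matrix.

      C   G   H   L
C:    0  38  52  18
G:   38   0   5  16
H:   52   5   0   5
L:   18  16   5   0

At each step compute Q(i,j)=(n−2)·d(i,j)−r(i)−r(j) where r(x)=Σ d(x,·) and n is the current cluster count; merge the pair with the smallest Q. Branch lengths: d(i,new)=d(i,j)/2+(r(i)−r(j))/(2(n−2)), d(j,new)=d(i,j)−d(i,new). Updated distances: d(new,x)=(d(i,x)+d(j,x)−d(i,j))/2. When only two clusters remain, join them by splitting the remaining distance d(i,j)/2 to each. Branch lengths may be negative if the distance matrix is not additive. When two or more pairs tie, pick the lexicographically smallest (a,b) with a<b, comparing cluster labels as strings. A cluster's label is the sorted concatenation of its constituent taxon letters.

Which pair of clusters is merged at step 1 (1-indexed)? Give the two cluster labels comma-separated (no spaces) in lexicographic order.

C,L

step 1: merge (C,L) at d=18, Q=-111; branch lengths C→105/4, L→-33/4; new cluster CL
  updated: d(CL,G)=18, d(CL,H)=39/2
step 2: merge (CL,G) at d=18, Q=-85/2; branch lengths CL→65/4, G→7/4; new cluster CGL
  updated: d(CGL,H)=13/4
step 3: merge (CGL,H) at d=13/4; branch lengths CGL→13/8, H→13/8; new cluster CGHL
final tree: (((C:105/4,L:-33/4):65/4,G:7/4):13/8,H:13/8)
total length: 157/4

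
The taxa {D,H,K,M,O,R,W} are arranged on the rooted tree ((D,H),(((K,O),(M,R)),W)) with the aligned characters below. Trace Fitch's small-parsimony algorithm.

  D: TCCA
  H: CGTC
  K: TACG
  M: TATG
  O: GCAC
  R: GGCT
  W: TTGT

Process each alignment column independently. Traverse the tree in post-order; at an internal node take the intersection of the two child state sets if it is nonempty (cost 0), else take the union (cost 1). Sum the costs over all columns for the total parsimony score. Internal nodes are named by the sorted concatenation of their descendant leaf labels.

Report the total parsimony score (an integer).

[col 0] DH: children D:{T}, H:{C} ∪→ {C,T}; cost 1
[col 0] KO: children K:{T}, O:{G} ∪→ {G,T}; cost 1
[col 0] MR: children M:{T}, R:{G} ∪→ {G,T}; cost 1
[col 0] KMOR: children KO:{G,T}, MR:{G,T} ∩→ {G,T}; cost 0
[col 0] KMORW: children KMOR:{G,T}, W:{T} ∩→ {T}; cost 0
[col 0] DHKMORW: children DH:{C,T}, KMORW:{T} ∩→ {T}; cost 0
[col 1] DH: children D:{C}, H:{G} ∪→ {C,G}; cost 1
[col 1] KO: children K:{A}, O:{C} ∪→ {A,C}; cost 1
[col 1] MR: children M:{A}, R:{G} ∪→ {A,G}; cost 1
[col 1] KMOR: children KO:{A,C}, MR:{A,G} ∩→ {A}; cost 0
[col 1] KMORW: children KMOR:{A}, W:{T} ∪→ {A,T}; cost 1
[col 1] DHKMORW: children DH:{C,G}, KMORW:{A,T} ∪→ {A,C,G,T}; cost 1
[col 2] DH: children D:{C}, H:{T} ∪→ {C,T}; cost 1
[col 2] KO: children K:{C}, O:{A} ∪→ {A,C}; cost 1
[col 2] MR: children M:{T}, R:{C} ∪→ {C,T}; cost 1
[col 2] KMOR: children KO:{A,C}, MR:{C,T} ∩→ {C}; cost 0
[col 2] KMORW: children KMOR:{C}, W:{G} ∪→ {C,G}; cost 1
[col 2] DHKMORW: children DH:{C,T}, KMORW:{C,G} ∩→ {C}; cost 0
[col 3] DH: children D:{A}, H:{C} ∪→ {A,C}; cost 1
[col 3] KO: children K:{G}, O:{C} ∪→ {C,G}; cost 1
[col 3] MR: children M:{G}, R:{T} ∪→ {G,T}; cost 1
[col 3] KMOR: children KO:{C,G}, MR:{G,T} ∩→ {G}; cost 0
[col 3] KMORW: children KMOR:{G}, W:{T} ∪→ {G,T}; cost 1
[col 3] DHKMORW: children DH:{A,C}, KMORW:{G,T} ∪→ {A,C,G,T}; cost 1
per-site changes: [3, 5, 4, 5]; total = 17

17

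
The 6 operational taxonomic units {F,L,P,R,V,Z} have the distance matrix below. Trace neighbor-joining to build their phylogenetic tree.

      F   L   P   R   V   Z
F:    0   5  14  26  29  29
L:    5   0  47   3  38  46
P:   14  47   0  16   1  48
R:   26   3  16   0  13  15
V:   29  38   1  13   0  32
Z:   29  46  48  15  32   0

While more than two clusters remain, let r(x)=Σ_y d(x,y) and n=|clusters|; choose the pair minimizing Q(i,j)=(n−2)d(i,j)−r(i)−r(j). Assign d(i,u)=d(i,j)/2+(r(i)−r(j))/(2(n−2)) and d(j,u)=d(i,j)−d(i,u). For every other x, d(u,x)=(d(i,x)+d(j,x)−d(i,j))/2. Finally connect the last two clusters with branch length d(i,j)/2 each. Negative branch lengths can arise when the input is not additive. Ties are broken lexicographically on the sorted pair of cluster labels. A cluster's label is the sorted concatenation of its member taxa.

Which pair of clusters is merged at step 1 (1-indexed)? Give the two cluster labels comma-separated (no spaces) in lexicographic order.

step 1: merge (P,V) at d=1, Q=-235; branch lengths P→17/8, V→-9/8; new cluster PV
  updated: d(F,PV)=21, d(L,PV)=42, d(PV,R)=14, d(PV,Z)=79/2
step 2: merge (F,L) at d=5, Q=-162; branch lengths F→0, L→5; new cluster FL
  updated: d(FL,PV)=29, d(FL,R)=12, d(FL,Z)=35
step 3: merge (FL,PV) at d=29, Q=-201/2; branch lengths FL→103/8, PV→129/8; new cluster FLPV
  updated: d(FLPV,R)=-3/2, d(FLPV,Z)=91/4
step 4: merge (FLPV,R) at d=-3/2, Q=-145/4; branch lengths FLPV→25/8, R→-37/8; new cluster FLPRV
  updated: d(FLPRV,Z)=157/8
step 5: merge (FLPRV,Z) at d=157/8; branch lengths FLPRV→157/16, Z→157/16; new cluster FLPRVZ
final tree: ((((F:0,L:5):103/8,(P:17/8,V:-9/8):129/8):25/8,R:-37/8):157/16,Z:157/16)
total length: 425/8

P,V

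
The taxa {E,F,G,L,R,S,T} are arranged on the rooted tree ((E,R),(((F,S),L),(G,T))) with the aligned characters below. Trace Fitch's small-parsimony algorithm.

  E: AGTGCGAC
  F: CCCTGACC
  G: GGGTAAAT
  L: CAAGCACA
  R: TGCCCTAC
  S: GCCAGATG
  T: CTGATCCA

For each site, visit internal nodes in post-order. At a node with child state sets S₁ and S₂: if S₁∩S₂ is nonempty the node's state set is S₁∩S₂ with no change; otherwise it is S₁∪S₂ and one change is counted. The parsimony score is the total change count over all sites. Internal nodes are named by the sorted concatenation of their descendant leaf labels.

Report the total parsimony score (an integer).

ER@0: {A} ∪ {T} = {A,T} (union, +1)
FS@0: {C} ∪ {G} = {C,G} (union, +1)
FLS@0: {C,G} ∩ {C} = {C} (intersection, +0)
GT@0: {G} ∪ {C} = {C,G} (union, +1)
FGLST@0: {C} ∩ {C,G} = {C} (intersection, +0)
EFGLRST@0: {A,T} ∪ {C} = {A,C,T} (union, +1)
ER@1: {G} ∩ {G} = {G} (intersection, +0)
FS@1: {C} ∩ {C} = {C} (intersection, +0)
FLS@1: {C} ∪ {A} = {A,C} (union, +1)
GT@1: {G} ∪ {T} = {G,T} (union, +1)
FGLST@1: {A,C} ∪ {G,T} = {A,C,G,T} (union, +1)
EFGLRST@1: {G} ∩ {A,C,G,T} = {G} (intersection, +0)
ER@2: {T} ∪ {C} = {C,T} (union, +1)
FS@2: {C} ∩ {C} = {C} (intersection, +0)
FLS@2: {C} ∪ {A} = {A,C} (union, +1)
GT@2: {G} ∩ {G} = {G} (intersection, +0)
FGLST@2: {A,C} ∪ {G} = {A,C,G} (union, +1)
EFGLRST@2: {C,T} ∩ {A,C,G} = {C} (intersection, +0)
ER@3: {G} ∪ {C} = {C,G} (union, +1)
FS@3: {T} ∪ {A} = {A,T} (union, +1)
FLS@3: {A,T} ∪ {G} = {A,G,T} (union, +1)
GT@3: {T} ∪ {A} = {A,T} (union, +1)
FGLST@3: {A,G,T} ∩ {A,T} = {A,T} (intersection, +0)
EFGLRST@3: {C,G} ∪ {A,T} = {A,C,G,T} (union, +1)
ER@4: {C} ∩ {C} = {C} (intersection, +0)
FS@4: {G} ∩ {G} = {G} (intersection, +0)
FLS@4: {G} ∪ {C} = {C,G} (union, +1)
GT@4: {A} ∪ {T} = {A,T} (union, +1)
FGLST@4: {C,G} ∪ {A,T} = {A,C,G,T} (union, +1)
EFGLRST@4: {C} ∩ {A,C,G,T} = {C} (intersection, +0)
ER@5: {G} ∪ {T} = {G,T} (union, +1)
FS@5: {A} ∩ {A} = {A} (intersection, +0)
FLS@5: {A} ∩ {A} = {A} (intersection, +0)
GT@5: {A} ∪ {C} = {A,C} (union, +1)
FGLST@5: {A} ∩ {A,C} = {A} (intersection, +0)
EFGLRST@5: {G,T} ∪ {A} = {A,G,T} (union, +1)
ER@6: {A} ∩ {A} = {A} (intersection, +0)
FS@6: {C} ∪ {T} = {C,T} (union, +1)
FLS@6: {C,T} ∩ {C} = {C} (intersection, +0)
GT@6: {A} ∪ {C} = {A,C} (union, +1)
FGLST@6: {C} ∩ {A,C} = {C} (intersection, +0)
EFGLRST@6: {A} ∪ {C} = {A,C} (union, +1)
ER@7: {C} ∩ {C} = {C} (intersection, +0)
FS@7: {C} ∪ {G} = {C,G} (union, +1)
FLS@7: {C,G} ∪ {A} = {A,C,G} (union, +1)
GT@7: {T} ∪ {A} = {A,T} (union, +1)
FGLST@7: {A,C,G} ∩ {A,T} = {A} (intersection, +0)
EFGLRST@7: {C} ∪ {A} = {A,C} (union, +1)
per-site changes: [4, 3, 3, 5, 3, 3, 3, 4]; total = 28

28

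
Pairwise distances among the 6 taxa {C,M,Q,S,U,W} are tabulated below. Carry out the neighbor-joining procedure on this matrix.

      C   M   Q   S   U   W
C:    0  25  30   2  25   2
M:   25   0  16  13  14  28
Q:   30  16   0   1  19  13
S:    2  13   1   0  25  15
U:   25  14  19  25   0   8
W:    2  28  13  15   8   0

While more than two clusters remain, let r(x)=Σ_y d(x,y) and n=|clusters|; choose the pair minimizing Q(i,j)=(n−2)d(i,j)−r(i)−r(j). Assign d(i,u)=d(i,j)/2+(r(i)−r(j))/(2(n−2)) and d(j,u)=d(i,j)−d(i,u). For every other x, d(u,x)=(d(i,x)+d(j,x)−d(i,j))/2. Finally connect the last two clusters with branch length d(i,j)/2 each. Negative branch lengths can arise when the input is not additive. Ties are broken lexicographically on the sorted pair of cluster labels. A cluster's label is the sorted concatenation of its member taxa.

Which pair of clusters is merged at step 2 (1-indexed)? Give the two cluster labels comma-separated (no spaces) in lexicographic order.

M,U

iteration 1: select C,W (d=2, Q=-142); attach at lengths (13/4, -5/4); label the merged cluster CW
  updated: d(CW,M)=51/2, d(CW,Q)=41/2, d(CW,S)=15/2, d(CW,U)=31/2
iteration 2: select M,U (d=14, Q=-100); attach at lengths (37/6, 47/6); label the merged cluster MU
  updated: d(CW,MU)=27/2, d(MU,Q)=21/2, d(MU,S)=12
iteration 3: select CW,MU (d=27/2, Q=-101/2); attach at lengths (65/8, 43/8); label the merged cluster CMUW
  updated: d(CMUW,Q)=35/4, d(CMUW,S)=3
iteration 4: select CMUW,Q (d=35/4, Q=-51/4); attach at lengths (43/8, 27/8); label the merged cluster CMQUW
  updated: d(CMQUW,S)=-19/8
iteration 5: select CMQUW,S (d=-19/8); attach at lengths (-19/16, -19/16); label the merged cluster CMQSUW
final tree: ((((C:13/4,W:-5/4):65/8,(M:37/6,U:47/6):43/8):43/8,Q:27/8):-19/16,S:-19/16)
total length: 287/8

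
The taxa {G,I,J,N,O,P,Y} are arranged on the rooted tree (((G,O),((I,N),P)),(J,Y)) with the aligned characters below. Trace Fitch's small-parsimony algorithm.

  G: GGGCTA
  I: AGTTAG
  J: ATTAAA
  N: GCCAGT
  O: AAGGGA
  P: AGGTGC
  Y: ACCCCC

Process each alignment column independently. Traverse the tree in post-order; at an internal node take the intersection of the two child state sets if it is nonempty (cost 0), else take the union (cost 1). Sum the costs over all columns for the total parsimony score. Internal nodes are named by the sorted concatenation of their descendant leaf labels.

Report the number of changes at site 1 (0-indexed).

site 0, node GO: G={G} ∪ O={A} → {A,G} (+1)
site 0, node IN: I={A} ∪ N={G} → {A,G} (+1)
site 0, node INP: IN={A,G} ∩ P={A} → {A} (+0)
site 0, node GINOP: GO={A,G} ∩ INP={A} → {A} (+0)
site 0, node JY: J={A} ∩ Y={A} → {A} (+0)
site 0, node GIJNOPY: GINOP={A} ∩ JY={A} → {A} (+0)
site 1, node GO: G={G} ∪ O={A} → {A,G} (+1)
site 1, node IN: I={G} ∪ N={C} → {C,G} (+1)
site 1, node INP: IN={C,G} ∩ P={G} → {G} (+0)
site 1, node GINOP: GO={A,G} ∩ INP={G} → {G} (+0)
site 1, node JY: J={T} ∪ Y={C} → {C,T} (+1)
site 1, node GIJNOPY: GINOP={G} ∪ JY={C,T} → {C,G,T} (+1)
site 2, node GO: G={G} ∩ O={G} → {G} (+0)
site 2, node IN: I={T} ∪ N={C} → {C,T} (+1)
site 2, node INP: IN={C,T} ∪ P={G} → {C,G,T} (+1)
site 2, node GINOP: GO={G} ∩ INP={C,G,T} → {G} (+0)
site 2, node JY: J={T} ∪ Y={C} → {C,T} (+1)
site 2, node GIJNOPY: GINOP={G} ∪ JY={C,T} → {C,G,T} (+1)
site 3, node GO: G={C} ∪ O={G} → {C,G} (+1)
site 3, node IN: I={T} ∪ N={A} → {A,T} (+1)
site 3, node INP: IN={A,T} ∩ P={T} → {T} (+0)
site 3, node GINOP: GO={C,G} ∪ INP={T} → {C,G,T} (+1)
site 3, node JY: J={A} ∪ Y={C} → {A,C} (+1)
site 3, node GIJNOPY: GINOP={C,G,T} ∩ JY={A,C} → {C} (+0)
site 4, node GO: G={T} ∪ O={G} → {G,T} (+1)
site 4, node IN: I={A} ∪ N={G} → {A,G} (+1)
site 4, node INP: IN={A,G} ∩ P={G} → {G} (+0)
site 4, node GINOP: GO={G,T} ∩ INP={G} → {G} (+0)
site 4, node JY: J={A} ∪ Y={C} → {A,C} (+1)
site 4, node GIJNOPY: GINOP={G} ∪ JY={A,C} → {A,C,G} (+1)
site 5, node GO: G={A} ∩ O={A} → {A} (+0)
site 5, node IN: I={G} ∪ N={T} → {G,T} (+1)
site 5, node INP: IN={G,T} ∪ P={C} → {C,G,T} (+1)
site 5, node GINOP: GO={A} ∪ INP={C,G,T} → {A,C,G,T} (+1)
site 5, node JY: J={A} ∪ Y={C} → {A,C} (+1)
site 5, node GIJNOPY: GINOP={A,C,G,T} ∩ JY={A,C} → {A,C} (+0)
per-site changes: [2, 4, 4, 4, 4, 4]; total = 22

4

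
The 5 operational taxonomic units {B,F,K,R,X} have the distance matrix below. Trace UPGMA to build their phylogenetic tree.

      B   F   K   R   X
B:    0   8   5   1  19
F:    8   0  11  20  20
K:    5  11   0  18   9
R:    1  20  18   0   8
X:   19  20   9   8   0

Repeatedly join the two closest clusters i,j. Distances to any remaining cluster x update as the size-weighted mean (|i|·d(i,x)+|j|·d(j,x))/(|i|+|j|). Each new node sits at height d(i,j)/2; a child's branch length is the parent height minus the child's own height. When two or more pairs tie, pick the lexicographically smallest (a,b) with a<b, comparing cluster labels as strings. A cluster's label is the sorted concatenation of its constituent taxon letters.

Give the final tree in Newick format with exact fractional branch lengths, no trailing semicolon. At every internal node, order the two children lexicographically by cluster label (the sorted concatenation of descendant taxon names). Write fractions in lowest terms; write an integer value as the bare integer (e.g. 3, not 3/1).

step 1: merge (B,R) at d=1; branch lengths B→1/2, R→1/2; new cluster BR
  updated: d(BR,F)=14, d(BR,K)=23/2, d(BR,X)=27/2
step 2: merge (K,X) at d=9; branch lengths K→9/2, X→9/2; new cluster KX
  updated: d(BR,KX)=25/2, d(F,KX)=31/2
step 3: merge (BR,KX) at d=25/2; branch lengths BR→23/4, KX→7/4; new cluster BKRX
  updated: d(BKRX,F)=59/4
step 4: merge (BKRX,F) at d=59/4; branch lengths BKRX→9/8, F→59/8; new cluster BFKRX
final tree: (((B:1/2,R:1/2):23/4,(K:9/2,X:9/2):7/4):9/8,F:59/8)
total length: 26

(((B:1/2,R:1/2):23/4,(K:9/2,X:9/2):7/4):9/8,F:59/8)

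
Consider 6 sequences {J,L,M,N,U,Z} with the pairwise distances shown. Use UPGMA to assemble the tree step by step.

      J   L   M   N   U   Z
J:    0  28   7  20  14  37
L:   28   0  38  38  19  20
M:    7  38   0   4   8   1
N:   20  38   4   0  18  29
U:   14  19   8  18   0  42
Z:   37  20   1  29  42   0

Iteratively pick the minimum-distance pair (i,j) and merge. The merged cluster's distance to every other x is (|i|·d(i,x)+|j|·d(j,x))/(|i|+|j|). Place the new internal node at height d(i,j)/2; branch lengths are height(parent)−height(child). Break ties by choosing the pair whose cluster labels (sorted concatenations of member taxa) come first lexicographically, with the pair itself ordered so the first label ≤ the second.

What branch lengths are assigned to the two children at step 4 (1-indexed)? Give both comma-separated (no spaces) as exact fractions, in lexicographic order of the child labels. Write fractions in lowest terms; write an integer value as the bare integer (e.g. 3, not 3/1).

4,11/4

iteration 1: select M,Z (d=1); attach at lengths (1/2, 1/2); label the merged cluster MZ
  updated: d(J,MZ)=22, d(L,MZ)=29, d(MZ,N)=33/2, d(MZ,U)=25
iteration 2: select J,U (d=14); attach at lengths (7, 7); label the merged cluster JU
  updated: d(JU,L)=47/2, d(JU,MZ)=47/2, d(JU,N)=19
iteration 3: select MZ,N (d=33/2); attach at lengths (31/4, 33/4); label the merged cluster MNZ
  updated: d(JU,MNZ)=22, d(L,MNZ)=32
iteration 4: select JU,MNZ (d=22); attach at lengths (4, 11/4); label the merged cluster JMNUZ
  updated: d(JMNUZ,L)=143/5
iteration 5: select JMNUZ,L (d=143/5); attach at lengths (33/10, 143/10); label the merged cluster JLMNUZ
final tree: (((J:7,U:7):4,((M:1/2,Z:1/2):31/4,N:33/4):11/4):33/10,L:143/10)
total length: 1107/20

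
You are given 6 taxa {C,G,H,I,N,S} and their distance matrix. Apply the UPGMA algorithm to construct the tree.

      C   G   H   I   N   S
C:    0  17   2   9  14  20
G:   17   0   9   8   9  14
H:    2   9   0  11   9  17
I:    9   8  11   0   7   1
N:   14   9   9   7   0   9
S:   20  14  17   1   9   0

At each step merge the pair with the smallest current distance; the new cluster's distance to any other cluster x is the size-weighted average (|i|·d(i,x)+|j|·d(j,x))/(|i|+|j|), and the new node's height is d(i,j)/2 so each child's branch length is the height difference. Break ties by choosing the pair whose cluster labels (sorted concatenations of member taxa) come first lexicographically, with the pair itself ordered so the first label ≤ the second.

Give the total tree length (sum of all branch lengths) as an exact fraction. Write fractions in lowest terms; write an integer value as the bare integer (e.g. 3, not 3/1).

287/12

step 1: merge (I,S) at d=1; branch lengths I→1/2, S→1/2; new cluster IS
  updated: d(C,IS)=29/2, d(G,IS)=11, d(H,IS)=14, d(IS,N)=8
step 2: merge (C,H) at d=2; branch lengths C→1, H→1; new cluster CH
  updated: d(CH,G)=13, d(CH,IS)=57/4, d(CH,N)=23/2
step 3: merge (IS,N) at d=8; branch lengths IS→7/2, N→4; new cluster INS
  updated: d(CH,INS)=40/3, d(G,INS)=31/3
step 4: merge (G,INS) at d=31/3; branch lengths G→31/6, INS→7/6; new cluster GINS
  updated: d(CH,GINS)=53/4
step 5: merge (CH,GINS) at d=53/4; branch lengths CH→45/8, GINS→35/24; new cluster CGHINS
final tree: ((C:1,H:1):45/8,(G:31/6,((I:1/2,S:1/2):7/2,N:4):7/6):35/24)
total length: 287/12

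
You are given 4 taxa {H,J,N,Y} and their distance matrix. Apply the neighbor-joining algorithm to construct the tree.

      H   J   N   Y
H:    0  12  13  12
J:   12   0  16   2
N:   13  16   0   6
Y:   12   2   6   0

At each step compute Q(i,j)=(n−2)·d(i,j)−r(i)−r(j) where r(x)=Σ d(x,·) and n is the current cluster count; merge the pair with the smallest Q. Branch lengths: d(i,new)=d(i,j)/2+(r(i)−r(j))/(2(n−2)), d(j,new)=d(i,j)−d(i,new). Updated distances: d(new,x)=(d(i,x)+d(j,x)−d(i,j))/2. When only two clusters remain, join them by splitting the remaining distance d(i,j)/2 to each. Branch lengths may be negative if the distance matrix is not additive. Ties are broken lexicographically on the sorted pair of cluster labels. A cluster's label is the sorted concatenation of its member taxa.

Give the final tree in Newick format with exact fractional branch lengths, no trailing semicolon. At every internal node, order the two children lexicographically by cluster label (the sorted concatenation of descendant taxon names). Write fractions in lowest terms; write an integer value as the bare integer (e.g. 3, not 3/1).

(((H:7,N:6):4,J:7/2):-3/4,Y:-3/4)

1. join H+N (d=13, Q=-46) ⇒ HN; edges |H|=7, |N|=6
  updated: d(HN,J)=15/2, d(HN,Y)=5/2
2. join HN+J (d=15/2, Q=-12) ⇒ HJN; edges |HN|=4, |J|=7/2
  updated: d(HJN,Y)=-3/2
3. join HJN+Y (d=-3/2) ⇒ HJNY; edges |HJN|=-3/4, |Y|=-3/4
final tree: (((H:7,N:6):4,J:7/2):-3/4,Y:-3/4)
total length: 19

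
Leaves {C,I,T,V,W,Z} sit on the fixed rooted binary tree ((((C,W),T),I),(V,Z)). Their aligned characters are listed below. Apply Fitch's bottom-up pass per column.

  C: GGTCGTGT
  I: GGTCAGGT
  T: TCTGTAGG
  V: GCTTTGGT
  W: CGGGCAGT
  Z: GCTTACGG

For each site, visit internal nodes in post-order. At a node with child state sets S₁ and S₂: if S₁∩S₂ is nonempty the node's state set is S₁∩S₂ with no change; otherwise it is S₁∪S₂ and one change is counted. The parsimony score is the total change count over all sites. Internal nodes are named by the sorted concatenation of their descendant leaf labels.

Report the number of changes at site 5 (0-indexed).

[col 0] CW: children C:{G}, W:{C} ∪→ {C,G}; cost 1
[col 0] CTW: children CW:{C,G}, T:{T} ∪→ {C,G,T}; cost 1
[col 0] CITW: children CTW:{C,G,T}, I:{G} ∩→ {G}; cost 0
[col 0] VZ: children V:{G}, Z:{G} ∩→ {G}; cost 0
[col 0] CITVWZ: children CITW:{G}, VZ:{G} ∩→ {G}; cost 0
[col 1] CW: children C:{G}, W:{G} ∩→ {G}; cost 0
[col 1] CTW: children CW:{G}, T:{C} ∪→ {C,G}; cost 1
[col 1] CITW: children CTW:{C,G}, I:{G} ∩→ {G}; cost 0
[col 1] VZ: children V:{C}, Z:{C} ∩→ {C}; cost 0
[col 1] CITVWZ: children CITW:{G}, VZ:{C} ∪→ {C,G}; cost 1
[col 2] CW: children C:{T}, W:{G} ∪→ {G,T}; cost 1
[col 2] CTW: children CW:{G,T}, T:{T} ∩→ {T}; cost 0
[col 2] CITW: children CTW:{T}, I:{T} ∩→ {T}; cost 0
[col 2] VZ: children V:{T}, Z:{T} ∩→ {T}; cost 0
[col 2] CITVWZ: children CITW:{T}, VZ:{T} ∩→ {T}; cost 0
[col 3] CW: children C:{C}, W:{G} ∪→ {C,G}; cost 1
[col 3] CTW: children CW:{C,G}, T:{G} ∩→ {G}; cost 0
[col 3] CITW: children CTW:{G}, I:{C} ∪→ {C,G}; cost 1
[col 3] VZ: children V:{T}, Z:{T} ∩→ {T}; cost 0
[col 3] CITVWZ: children CITW:{C,G}, VZ:{T} ∪→ {C,G,T}; cost 1
[col 4] CW: children C:{G}, W:{C} ∪→ {C,G}; cost 1
[col 4] CTW: children CW:{C,G}, T:{T} ∪→ {C,G,T}; cost 1
[col 4] CITW: children CTW:{C,G,T}, I:{A} ∪→ {A,C,G,T}; cost 1
[col 4] VZ: children V:{T}, Z:{A} ∪→ {A,T}; cost 1
[col 4] CITVWZ: children CITW:{A,C,G,T}, VZ:{A,T} ∩→ {A,T}; cost 0
[col 5] CW: children C:{T}, W:{A} ∪→ {A,T}; cost 1
[col 5] CTW: children CW:{A,T}, T:{A} ∩→ {A}; cost 0
[col 5] CITW: children CTW:{A}, I:{G} ∪→ {A,G}; cost 1
[col 5] VZ: children V:{G}, Z:{C} ∪→ {C,G}; cost 1
[col 5] CITVWZ: children CITW:{A,G}, VZ:{C,G} ∩→ {G}; cost 0
[col 6] CW: children C:{G}, W:{G} ∩→ {G}; cost 0
[col 6] CTW: children CW:{G}, T:{G} ∩→ {G}; cost 0
[col 6] CITW: children CTW:{G}, I:{G} ∩→ {G}; cost 0
[col 6] VZ: children V:{G}, Z:{G} ∩→ {G}; cost 0
[col 6] CITVWZ: children CITW:{G}, VZ:{G} ∩→ {G}; cost 0
[col 7] CW: children C:{T}, W:{T} ∩→ {T}; cost 0
[col 7] CTW: children CW:{T}, T:{G} ∪→ {G,T}; cost 1
[col 7] CITW: children CTW:{G,T}, I:{T} ∩→ {T}; cost 0
[col 7] VZ: children V:{T}, Z:{G} ∪→ {G,T}; cost 1
[col 7] CITVWZ: children CITW:{T}, VZ:{G,T} ∩→ {T}; cost 0
per-site changes: [2, 2, 1, 3, 4, 3, 0, 2]; total = 17

3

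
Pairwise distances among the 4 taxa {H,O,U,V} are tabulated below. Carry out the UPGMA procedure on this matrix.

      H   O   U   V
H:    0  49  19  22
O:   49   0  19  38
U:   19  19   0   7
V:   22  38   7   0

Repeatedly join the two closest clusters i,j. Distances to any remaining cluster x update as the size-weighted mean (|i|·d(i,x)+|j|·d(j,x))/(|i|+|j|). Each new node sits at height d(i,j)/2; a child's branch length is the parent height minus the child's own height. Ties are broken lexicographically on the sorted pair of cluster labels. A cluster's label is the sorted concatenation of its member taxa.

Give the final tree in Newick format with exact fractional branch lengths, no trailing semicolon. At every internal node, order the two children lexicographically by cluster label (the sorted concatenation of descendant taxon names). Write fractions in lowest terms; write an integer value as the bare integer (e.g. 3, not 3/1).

iteration 1: select U,V (d=7); attach at lengths (7/2, 7/2); label the merged cluster UV
  updated: d(H,UV)=41/2, d(O,UV)=57/2
iteration 2: select H,UV (d=41/2); attach at lengths (41/4, 27/4); label the merged cluster HUV
  updated: d(HUV,O)=106/3
iteration 3: select HUV,O (d=106/3); attach at lengths (89/12, 53/3); label the merged cluster HOUV
final tree: ((H:41/4,(U:7/2,V:7/2):27/4):89/12,O:53/3)
total length: 589/12

((H:41/4,(U:7/2,V:7/2):27/4):89/12,O:53/3)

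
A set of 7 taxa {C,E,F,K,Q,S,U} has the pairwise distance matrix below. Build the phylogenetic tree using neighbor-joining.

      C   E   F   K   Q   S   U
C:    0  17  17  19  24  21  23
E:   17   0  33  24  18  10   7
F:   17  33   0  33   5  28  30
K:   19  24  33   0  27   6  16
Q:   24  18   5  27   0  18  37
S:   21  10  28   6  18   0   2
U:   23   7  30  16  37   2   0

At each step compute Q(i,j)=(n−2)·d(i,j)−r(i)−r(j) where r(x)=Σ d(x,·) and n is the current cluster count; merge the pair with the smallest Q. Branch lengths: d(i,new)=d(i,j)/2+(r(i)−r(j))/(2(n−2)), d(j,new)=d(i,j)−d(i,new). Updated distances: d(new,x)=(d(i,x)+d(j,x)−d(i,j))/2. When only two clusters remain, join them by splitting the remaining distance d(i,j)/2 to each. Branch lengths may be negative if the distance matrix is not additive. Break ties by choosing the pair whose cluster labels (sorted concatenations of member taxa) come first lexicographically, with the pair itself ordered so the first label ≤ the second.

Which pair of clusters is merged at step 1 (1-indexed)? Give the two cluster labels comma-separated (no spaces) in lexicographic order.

step 1: merge (F,Q) at d=5, Q=-250; branch lengths F→21/5, Q→4/5; new cluster FQ
  updated: d(C,FQ)=18, d(E,FQ)=23, d(FQ,K)=55/2, d(FQ,S)=41/2, d(FQ,U)=31
step 2: merge (C,FQ) at d=18, Q=-146; branch lengths C→25/4, FQ→47/4; new cluster CFQ
  updated: d(CFQ,E)=11, d(CFQ,K)=57/4, d(CFQ,S)=47/4, d(CFQ,U)=18
step 3: merge (CFQ,E) at d=11, Q=-74; branch lengths CFQ→6, E→5; new cluster CEFQ
  updated: d(CEFQ,K)=109/8, d(CEFQ,S)=43/8, d(CEFQ,U)=7
step 4: merge (CEFQ,U) at d=7, Q=-37; branch lengths CEFQ→15/4, U→13/4; new cluster CEFQU
  updated: d(CEFQU,K)=181/16, d(CEFQU,S)=3/16
step 5: merge (CEFQU,K) at d=181/16, Q=-35/2; branch lengths CEFQU→11/4, K→137/16; new cluster CEFKQU
  updated: d(CEFKQU,S)=-41/16
step 6: merge (CEFKQU,S) at d=-41/16; branch lengths CEFKQU→-41/32, S→-41/32; new cluster CEFKQSU
final tree: (((((C:25/4,(F:21/5,Q:4/5):47/4):6,E:5):15/4,U:13/4):11/4,K:137/16):-41/32,S:-41/32)
total length: 199/4

F,Q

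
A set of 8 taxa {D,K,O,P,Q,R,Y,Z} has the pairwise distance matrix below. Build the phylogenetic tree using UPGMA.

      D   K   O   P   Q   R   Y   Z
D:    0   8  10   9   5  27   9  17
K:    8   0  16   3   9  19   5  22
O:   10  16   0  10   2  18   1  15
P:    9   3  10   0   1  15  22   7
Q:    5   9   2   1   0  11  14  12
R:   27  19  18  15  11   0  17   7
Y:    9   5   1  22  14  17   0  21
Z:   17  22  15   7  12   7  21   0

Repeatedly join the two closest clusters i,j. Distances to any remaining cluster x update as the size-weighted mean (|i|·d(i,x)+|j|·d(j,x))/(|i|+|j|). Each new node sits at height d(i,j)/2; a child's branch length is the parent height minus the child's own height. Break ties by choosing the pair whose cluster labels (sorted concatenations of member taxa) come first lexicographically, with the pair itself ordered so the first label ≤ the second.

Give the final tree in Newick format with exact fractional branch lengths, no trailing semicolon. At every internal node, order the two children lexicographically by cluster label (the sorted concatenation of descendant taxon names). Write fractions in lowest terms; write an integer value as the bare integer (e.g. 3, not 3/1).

step 1: merge (O,Y) at d=1; branch lengths O→1/2, Y→1/2; new cluster OY
  updated: d(D,OY)=19/2, d(K,OY)=21/2, d(OY,P)=16, d(OY,Q)=8, d(OY,R)=35/2, d(OY,Z)=18
step 2: merge (P,Q) at d=1; branch lengths P→1/2, Q→1/2; new cluster PQ
  updated: d(D,PQ)=7, d(K,PQ)=6, d(OY,PQ)=12, d(PQ,R)=13, d(PQ,Z)=19/2
step 3: merge (K,PQ) at d=6; branch lengths K→3, PQ→5/2; new cluster KPQ
  updated: d(D,KPQ)=22/3, d(KPQ,OY)=23/2, d(KPQ,R)=15, d(KPQ,Z)=41/3
step 4: merge (R,Z) at d=7; branch lengths R→7/2, Z→7/2; new cluster RZ
  updated: d(D,RZ)=22, d(KPQ,RZ)=43/3, d(OY,RZ)=71/4
step 5: merge (D,KPQ) at d=22/3; branch lengths D→11/3, KPQ→2/3; new cluster DKPQ
  updated: d(DKPQ,OY)=11, d(DKPQ,RZ)=65/4
step 6: merge (DKPQ,OY) at d=11; branch lengths DKPQ→11/6, OY→5; new cluster DKOPQY
  updated: d(DKOPQY,RZ)=67/4
step 7: merge (DKOPQY,RZ) at d=67/4; branch lengths DKOPQY→23/8, RZ→39/8; new cluster DKOPQRYZ
final tree: (((D:11/3,(K:3,(P:1/2,Q:1/2):5/2):2/3):11/6,(O:1/2,Y:1/2):5):23/8,(R:7/2,Z:7/2):39/8)
total length: 401/12

(((D:11/3,(K:3,(P:1/2,Q:1/2):5/2):2/3):11/6,(O:1/2,Y:1/2):5):23/8,(R:7/2,Z:7/2):39/8)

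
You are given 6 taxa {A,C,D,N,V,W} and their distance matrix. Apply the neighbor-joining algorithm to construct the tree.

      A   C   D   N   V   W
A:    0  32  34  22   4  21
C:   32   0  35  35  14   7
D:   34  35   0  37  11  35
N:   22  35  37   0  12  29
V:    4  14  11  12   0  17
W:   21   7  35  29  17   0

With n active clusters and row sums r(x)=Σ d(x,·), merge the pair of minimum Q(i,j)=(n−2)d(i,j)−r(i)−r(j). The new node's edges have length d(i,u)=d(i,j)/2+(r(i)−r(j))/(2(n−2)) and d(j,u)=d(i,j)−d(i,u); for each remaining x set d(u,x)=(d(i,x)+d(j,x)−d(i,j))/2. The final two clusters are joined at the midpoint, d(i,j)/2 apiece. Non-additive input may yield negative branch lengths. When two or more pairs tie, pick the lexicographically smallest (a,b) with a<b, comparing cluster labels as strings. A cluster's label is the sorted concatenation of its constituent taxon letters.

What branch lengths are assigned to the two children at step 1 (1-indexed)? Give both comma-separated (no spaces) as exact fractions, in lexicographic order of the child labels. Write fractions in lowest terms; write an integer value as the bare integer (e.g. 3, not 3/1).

21/4,7/4

1. join C+W (d=7, Q=-204) ⇒ CW; edges |C|=21/4, |W|=7/4
  updated: d(A,CW)=23, d(CW,D)=63/2, d(CW,N)=57/2, d(CW,V)=12
2. join D+V (d=11, Q=-239/2) ⇒ DV; edges |D|=215/12, |V|=-83/12
  updated: d(A,DV)=27/2, d(CW,DV)=65/4, d(DV,N)=19
3. join A+N (d=22, Q=-84) ⇒ AN; edges |A|=33/4, |N|=55/4
  updated: d(AN,CW)=59/4, d(AN,DV)=21/4
4. join AN+CW (d=59/4, Q=-145/4) ⇒ ACNW; edges |AN|=15/8, |CW|=103/8
  updated: d(ACNW,DV)=27/8
5. join ACNW+DV (d=27/8) ⇒ ACDNVW; edges |ACNW|=27/16, |DV|=27/16
final tree: (((A:33/4,N:55/4):15/8,(C:21/4,W:7/4):103/8):27/16,(D:215/12,V:-83/12):27/16)
total length: 465/8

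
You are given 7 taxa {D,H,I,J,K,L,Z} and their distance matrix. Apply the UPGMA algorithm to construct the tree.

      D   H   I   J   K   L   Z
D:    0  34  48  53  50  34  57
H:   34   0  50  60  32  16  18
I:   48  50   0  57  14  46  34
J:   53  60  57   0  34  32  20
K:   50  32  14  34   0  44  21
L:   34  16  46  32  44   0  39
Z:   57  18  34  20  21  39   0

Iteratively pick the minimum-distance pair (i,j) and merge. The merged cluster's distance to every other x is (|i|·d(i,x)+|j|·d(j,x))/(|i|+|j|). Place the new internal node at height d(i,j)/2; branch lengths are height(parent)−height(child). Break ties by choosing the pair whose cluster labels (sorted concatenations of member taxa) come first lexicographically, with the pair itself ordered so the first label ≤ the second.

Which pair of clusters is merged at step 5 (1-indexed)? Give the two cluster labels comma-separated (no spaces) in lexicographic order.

step 1: merge (I,K) at d=14; branch lengths I→7, K→7; new cluster IK
  updated: d(D,IK)=49, d(H,IK)=41, d(IK,J)=91/2, d(IK,L)=45, d(IK,Z)=55/2
step 2: merge (H,L) at d=16; branch lengths H→8, L→8; new cluster HL
  updated: d(D,HL)=34, d(HL,IK)=43, d(HL,J)=46, d(HL,Z)=57/2
step 3: merge (J,Z) at d=20; branch lengths J→10, Z→10; new cluster JZ
  updated: d(D,JZ)=55, d(HL,JZ)=149/4, d(IK,JZ)=73/2
step 4: merge (D,HL) at d=34; branch lengths D→17, HL→9; new cluster DHL
  updated: d(DHL,IK)=45, d(DHL,JZ)=259/6
step 5: merge (IK,JZ) at d=73/2; branch lengths IK→45/4, JZ→33/4; new cluster IJKZ
  updated: d(DHL,IJKZ)=529/12
step 6: merge (DHL,IJKZ) at d=529/12; branch lengths DHL→121/24, IJKZ→91/24; new cluster DHIJKLZ
final tree: ((D:17,(H:8,L:8):9):121/24,((I:7,K:7):45/4,(J:10,Z:10):33/4):91/24)
total length: 313/3

IK,JZ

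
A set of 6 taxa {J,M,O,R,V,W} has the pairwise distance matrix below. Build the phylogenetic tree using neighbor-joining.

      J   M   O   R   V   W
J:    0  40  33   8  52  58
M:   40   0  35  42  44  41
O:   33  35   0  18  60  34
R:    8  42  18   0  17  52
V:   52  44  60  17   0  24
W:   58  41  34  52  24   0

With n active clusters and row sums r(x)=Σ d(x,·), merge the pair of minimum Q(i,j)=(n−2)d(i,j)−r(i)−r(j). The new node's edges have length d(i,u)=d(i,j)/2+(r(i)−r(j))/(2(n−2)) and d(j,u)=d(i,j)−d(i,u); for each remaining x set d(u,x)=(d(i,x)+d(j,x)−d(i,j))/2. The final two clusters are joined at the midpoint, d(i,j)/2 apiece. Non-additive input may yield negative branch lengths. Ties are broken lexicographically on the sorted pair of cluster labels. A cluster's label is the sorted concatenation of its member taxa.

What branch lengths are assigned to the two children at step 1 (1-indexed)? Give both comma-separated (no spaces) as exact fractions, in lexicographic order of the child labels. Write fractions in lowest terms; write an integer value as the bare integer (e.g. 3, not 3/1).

21/2,27/2

1. join V+W (d=24, Q=-310) ⇒ VW; edges |V|=21/2, |W|=27/2
  updated: d(J,VW)=43, d(M,VW)=61/2, d(O,VW)=35, d(R,VW)=45/2
2. join J+R (d=8, Q=-381/2) ⇒ JR; edges |J|=115/12, |R|=-19/12
  updated: d(JR,M)=37, d(JR,O)=43/2, d(JR,VW)=115/4
3. join JR+O (d=43/2, Q=-543/4) ⇒ JOR; edges |JR|=155/16, |O|=189/16
  updated: d(JOR,M)=101/4, d(JOR,VW)=169/8
4. join JOR+M (d=101/4, Q=-615/8) ⇒ JMOR; edges |JOR|=127/16, |M|=277/16
  updated: d(JMOR,VW)=211/16
5. join JMOR+VW (d=211/16) ⇒ JMORVW; edges |JMOR|=211/32, |VW|=211/32
final tree: ((((J:115/12,R:-19/12):155/16,O:189/16):127/16,M:277/16):211/32,(V:21/2,W:27/2):211/32)
total length: 1471/16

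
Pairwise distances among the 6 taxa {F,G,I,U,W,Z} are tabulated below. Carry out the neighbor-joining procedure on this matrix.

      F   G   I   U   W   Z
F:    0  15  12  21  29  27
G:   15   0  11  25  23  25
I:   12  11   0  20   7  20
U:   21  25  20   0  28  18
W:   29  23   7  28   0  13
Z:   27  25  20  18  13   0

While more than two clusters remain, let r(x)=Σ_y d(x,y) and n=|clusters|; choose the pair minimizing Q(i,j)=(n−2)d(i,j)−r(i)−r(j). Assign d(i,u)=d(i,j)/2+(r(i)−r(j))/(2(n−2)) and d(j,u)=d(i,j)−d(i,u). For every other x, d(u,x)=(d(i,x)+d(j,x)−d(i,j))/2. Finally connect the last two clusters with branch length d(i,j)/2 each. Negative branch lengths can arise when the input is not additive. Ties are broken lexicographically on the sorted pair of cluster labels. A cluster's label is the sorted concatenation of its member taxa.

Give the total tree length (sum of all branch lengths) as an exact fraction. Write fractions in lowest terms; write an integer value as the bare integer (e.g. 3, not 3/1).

415/8

step 1: merge (W,Z) at d=13, Q=-151; branch lengths W→49/8, Z→55/8; new cluster WZ
  updated: d(F,WZ)=43/2, d(G,WZ)=35/2, d(I,WZ)=7, d(U,WZ)=33/2
step 2: merge (U,WZ) at d=33/2, Q=-191/2; branch lengths U→139/12, WZ→59/12; new cluster UWZ
  updated: d(F,UWZ)=13, d(G,UWZ)=13, d(I,UWZ)=21/4
step 3: merge (F,G) at d=15, Q=-49; branch lengths F→31/4, G→29/4; new cluster FG
  updated: d(FG,I)=4, d(FG,UWZ)=11/2
step 4: merge (FG,I) at d=4, Q=-59/4; branch lengths FG→17/8, I→15/8; new cluster FGI
  updated: d(FGI,UWZ)=27/8
step 5: merge (FGI,UWZ) at d=27/8; branch lengths FGI→27/16, UWZ→27/16; new cluster FGIUWZ
final tree: (((F:31/4,G:29/4):17/8,I:15/8):27/16,(U:139/12,(W:49/8,Z:55/8):59/12):27/16)
total length: 415/8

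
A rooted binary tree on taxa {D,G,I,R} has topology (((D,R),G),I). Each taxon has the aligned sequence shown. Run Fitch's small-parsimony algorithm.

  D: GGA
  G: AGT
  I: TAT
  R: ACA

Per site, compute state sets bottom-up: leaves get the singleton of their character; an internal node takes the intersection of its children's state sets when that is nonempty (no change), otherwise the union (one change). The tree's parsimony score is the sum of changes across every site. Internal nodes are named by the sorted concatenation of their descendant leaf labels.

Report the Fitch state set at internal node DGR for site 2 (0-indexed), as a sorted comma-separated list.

DR@0: {G} ∪ {A} = {A,G} (union, +1)
DGR@0: {A,G} ∩ {A} = {A} (intersection, +0)
DGIR@0: {A} ∪ {T} = {A,T} (union, +1)
DR@1: {G} ∪ {C} = {C,G} (union, +1)
DGR@1: {C,G} ∩ {G} = {G} (intersection, +0)
DGIR@1: {G} ∪ {A} = {A,G} (union, +1)
DR@2: {A} ∩ {A} = {A} (intersection, +0)
DGR@2: {A} ∪ {T} = {A,T} (union, +1)
DGIR@2: {A,T} ∩ {T} = {T} (intersection, +0)
per-site changes: [2, 2, 1]; total = 5

A,T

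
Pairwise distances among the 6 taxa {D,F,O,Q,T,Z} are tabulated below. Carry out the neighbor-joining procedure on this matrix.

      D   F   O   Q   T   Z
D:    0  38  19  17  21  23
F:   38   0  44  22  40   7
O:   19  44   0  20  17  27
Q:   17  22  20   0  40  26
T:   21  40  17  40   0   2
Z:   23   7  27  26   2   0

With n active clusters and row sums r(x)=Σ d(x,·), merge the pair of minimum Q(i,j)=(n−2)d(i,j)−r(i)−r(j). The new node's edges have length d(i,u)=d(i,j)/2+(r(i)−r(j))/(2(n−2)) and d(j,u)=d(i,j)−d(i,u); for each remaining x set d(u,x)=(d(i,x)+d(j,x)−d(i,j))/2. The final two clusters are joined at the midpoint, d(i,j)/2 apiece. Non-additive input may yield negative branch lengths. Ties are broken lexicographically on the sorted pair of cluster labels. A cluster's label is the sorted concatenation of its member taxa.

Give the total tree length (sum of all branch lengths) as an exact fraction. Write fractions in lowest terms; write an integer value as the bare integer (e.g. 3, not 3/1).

957/16

1. join F+Z (d=7, Q=-208) ⇒ FZ; edges |F|=47/4, |Z|=-19/4
  updated: d(D,FZ)=27, d(FZ,O)=32, d(FZ,Q)=41/2, d(FZ,T)=35/2
2. join FZ+T (d=35/2, Q=-140) ⇒ FTZ; edges |FZ|=9, |T|=17/2
  updated: d(D,FTZ)=61/4, d(FTZ,O)=63/4, d(FTZ,Q)=43/2
3. join D+Q (d=17, Q=-303/4) ⇒ DQ; edges |D|=107/16, |Q|=165/16
  updated: d(DQ,FTZ)=79/8, d(DQ,O)=11
4. join DQ+FTZ (d=79/8, Q=-293/8) ⇒ DFQTZ; edges |DQ|=41/16, |FTZ|=117/16
  updated: d(DFQTZ,O)=135/16
5. join DFQTZ+O (d=135/16) ⇒ DFOQTZ; edges |DFQTZ|=135/32, |O|=135/32
final tree: (((D:107/16,Q:165/16):41/16,((F:47/4,Z:-19/4):9,T:17/2):117/16):135/32,O:135/32)
total length: 957/16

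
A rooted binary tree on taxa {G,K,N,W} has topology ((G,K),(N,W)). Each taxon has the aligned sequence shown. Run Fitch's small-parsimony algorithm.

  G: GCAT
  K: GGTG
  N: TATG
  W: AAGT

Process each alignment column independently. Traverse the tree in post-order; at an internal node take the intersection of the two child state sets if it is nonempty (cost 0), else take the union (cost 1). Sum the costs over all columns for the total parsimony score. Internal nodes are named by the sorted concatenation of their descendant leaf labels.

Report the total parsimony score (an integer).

[col 0] GK: children G:{G}, K:{G} ∩→ {G}; cost 0
[col 0] NW: children N:{T}, W:{A} ∪→ {A,T}; cost 1
[col 0] GKNW: children GK:{G}, NW:{A,T} ∪→ {A,G,T}; cost 1
[col 1] GK: children G:{C}, K:{G} ∪→ {C,G}; cost 1
[col 1] NW: children N:{A}, W:{A} ∩→ {A}; cost 0
[col 1] GKNW: children GK:{C,G}, NW:{A} ∪→ {A,C,G}; cost 1
[col 2] GK: children G:{A}, K:{T} ∪→ {A,T}; cost 1
[col 2] NW: children N:{T}, W:{G} ∪→ {G,T}; cost 1
[col 2] GKNW: children GK:{A,T}, NW:{G,T} ∩→ {T}; cost 0
[col 3] GK: children G:{T}, K:{G} ∪→ {G,T}; cost 1
[col 3] NW: children N:{G}, W:{T} ∪→ {G,T}; cost 1
[col 3] GKNW: children GK:{G,T}, NW:{G,T} ∩→ {G,T}; cost 0
per-site changes: [2, 2, 2, 2]; total = 8

8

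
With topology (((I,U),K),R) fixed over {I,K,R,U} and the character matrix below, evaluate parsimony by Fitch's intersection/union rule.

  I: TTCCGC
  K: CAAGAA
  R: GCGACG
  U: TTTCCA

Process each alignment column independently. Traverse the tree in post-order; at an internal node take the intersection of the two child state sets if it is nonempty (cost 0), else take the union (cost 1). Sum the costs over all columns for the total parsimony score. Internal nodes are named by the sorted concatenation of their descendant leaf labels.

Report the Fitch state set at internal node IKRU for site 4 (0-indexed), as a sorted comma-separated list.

C

[col 0] IU: children I:{T}, U:{T} ∩→ {T}; cost 0
[col 0] IKU: children IU:{T}, K:{C} ∪→ {C,T}; cost 1
[col 0] IKRU: children IKU:{C,T}, R:{G} ∪→ {C,G,T}; cost 1
[col 1] IU: children I:{T}, U:{T} ∩→ {T}; cost 0
[col 1] IKU: children IU:{T}, K:{A} ∪→ {A,T}; cost 1
[col 1] IKRU: children IKU:{A,T}, R:{C} ∪→ {A,C,T}; cost 1
[col 2] IU: children I:{C}, U:{T} ∪→ {C,T}; cost 1
[col 2] IKU: children IU:{C,T}, K:{A} ∪→ {A,C,T}; cost 1
[col 2] IKRU: children IKU:{A,C,T}, R:{G} ∪→ {A,C,G,T}; cost 1
[col 3] IU: children I:{C}, U:{C} ∩→ {C}; cost 0
[col 3] IKU: children IU:{C}, K:{G} ∪→ {C,G}; cost 1
[col 3] IKRU: children IKU:{C,G}, R:{A} ∪→ {A,C,G}; cost 1
[col 4] IU: children I:{G}, U:{C} ∪→ {C,G}; cost 1
[col 4] IKU: children IU:{C,G}, K:{A} ∪→ {A,C,G}; cost 1
[col 4] IKRU: children IKU:{A,C,G}, R:{C} ∩→ {C}; cost 0
[col 5] IU: children I:{C}, U:{A} ∪→ {A,C}; cost 1
[col 5] IKU: children IU:{A,C}, K:{A} ∩→ {A}; cost 0
[col 5] IKRU: children IKU:{A}, R:{G} ∪→ {A,G}; cost 1
per-site changes: [2, 2, 3, 2, 2, 2]; total = 13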